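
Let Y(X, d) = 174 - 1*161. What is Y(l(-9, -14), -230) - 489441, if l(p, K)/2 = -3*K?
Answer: -489428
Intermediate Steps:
l(p, K) = -6*K (l(p, K) = 2*(-3*K) = -6*K)
Y(X, d) = 13 (Y(X, d) = 174 - 161 = 13)
Y(l(-9, -14), -230) - 489441 = 13 - 489441 = -489428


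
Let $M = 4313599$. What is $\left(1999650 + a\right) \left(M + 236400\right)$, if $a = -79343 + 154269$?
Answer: $9439318725424$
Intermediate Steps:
$a = 74926$
$\left(1999650 + a\right) \left(M + 236400\right) = \left(1999650 + 74926\right) \left(4313599 + 236400\right) = 2074576 \cdot 4549999 = 9439318725424$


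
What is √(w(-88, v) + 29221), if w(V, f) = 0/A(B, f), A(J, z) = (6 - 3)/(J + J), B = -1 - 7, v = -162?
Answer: √29221 ≈ 170.94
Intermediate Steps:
B = -8
A(J, z) = 3/(2*J) (A(J, z) = 3/((2*J)) = 3*(1/(2*J)) = 3/(2*J))
w(V, f) = 0 (w(V, f) = 0/(((3/2)/(-8))) = 0/(((3/2)*(-⅛))) = 0/(-3/16) = 0*(-16/3) = 0)
√(w(-88, v) + 29221) = √(0 + 29221) = √29221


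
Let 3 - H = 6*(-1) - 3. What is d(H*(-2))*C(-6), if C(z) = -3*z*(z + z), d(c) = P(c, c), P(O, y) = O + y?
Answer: 10368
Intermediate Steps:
H = 12 (H = 3 - (6*(-1) - 3) = 3 - (-6 - 3) = 3 - 1*(-9) = 3 + 9 = 12)
d(c) = 2*c (d(c) = c + c = 2*c)
C(z) = -6*z² (C(z) = -3*z*2*z = -6*z²)
d(H*(-2))*C(-6) = (2*(12*(-2)))*(-6*(-6)²) = (2*(-24))*(-6*36) = -48*(-216) = 10368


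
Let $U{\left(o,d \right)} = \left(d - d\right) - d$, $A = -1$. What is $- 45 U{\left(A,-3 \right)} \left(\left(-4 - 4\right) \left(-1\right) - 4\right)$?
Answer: $-540$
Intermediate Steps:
$U{\left(o,d \right)} = - d$ ($U{\left(o,d \right)} = 0 - d = - d$)
$- 45 U{\left(A,-3 \right)} \left(\left(-4 - 4\right) \left(-1\right) - 4\right) = - 45 \left(\left(-1\right) \left(-3\right)\right) \left(\left(-4 - 4\right) \left(-1\right) - 4\right) = \left(-45\right) 3 \left(\left(-8\right) \left(-1\right) - 4\right) = - 135 \left(8 - 4\right) = \left(-135\right) 4 = -540$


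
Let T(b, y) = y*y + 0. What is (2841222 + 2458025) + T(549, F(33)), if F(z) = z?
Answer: 5300336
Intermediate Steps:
T(b, y) = y² (T(b, y) = y² + 0 = y²)
(2841222 + 2458025) + T(549, F(33)) = (2841222 + 2458025) + 33² = 5299247 + 1089 = 5300336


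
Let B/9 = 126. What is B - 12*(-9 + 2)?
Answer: 1218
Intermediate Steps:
B = 1134 (B = 9*126 = 1134)
B - 12*(-9 + 2) = 1134 - 12*(-9 + 2) = 1134 - 12*(-7) = 1134 - 1*(-84) = 1134 + 84 = 1218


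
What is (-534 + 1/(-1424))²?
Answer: 578234013889/2027776 ≈ 2.8516e+5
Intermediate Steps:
(-534 + 1/(-1424))² = (-534 - 1/1424)² = (-760417/1424)² = 578234013889/2027776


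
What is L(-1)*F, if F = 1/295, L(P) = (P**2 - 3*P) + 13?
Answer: 17/295 ≈ 0.057627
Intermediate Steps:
L(P) = 13 + P**2 - 3*P
F = 1/295 ≈ 0.0033898
L(-1)*F = (13 + (-1)**2 - 3*(-1))*(1/295) = (13 + 1 + 3)*(1/295) = 17*(1/295) = 17/295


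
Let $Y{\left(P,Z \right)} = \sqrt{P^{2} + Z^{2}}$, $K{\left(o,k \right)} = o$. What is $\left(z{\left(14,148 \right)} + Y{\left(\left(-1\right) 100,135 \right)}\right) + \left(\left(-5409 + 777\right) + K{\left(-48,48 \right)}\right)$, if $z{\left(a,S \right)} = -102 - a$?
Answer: $-4796 + 5 \sqrt{1129} \approx -4628.0$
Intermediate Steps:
$\left(z{\left(14,148 \right)} + Y{\left(\left(-1\right) 100,135 \right)}\right) + \left(\left(-5409 + 777\right) + K{\left(-48,48 \right)}\right) = \left(\left(-102 - 14\right) + \sqrt{\left(\left(-1\right) 100\right)^{2} + 135^{2}}\right) + \left(\left(-5409 + 777\right) - 48\right) = \left(\left(-102 - 14\right) + \sqrt{\left(-100\right)^{2} + 18225}\right) - 4680 = \left(-116 + \sqrt{10000 + 18225}\right) - 4680 = \left(-116 + \sqrt{28225}\right) - 4680 = \left(-116 + 5 \sqrt{1129}\right) - 4680 = -4796 + 5 \sqrt{1129}$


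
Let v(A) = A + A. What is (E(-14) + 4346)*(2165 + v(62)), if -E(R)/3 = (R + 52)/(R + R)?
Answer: 19914627/2 ≈ 9.9573e+6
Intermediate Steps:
v(A) = 2*A
E(R) = -3*(52 + R)/(2*R) (E(R) = -3*(R + 52)/(R + R) = -3*(52 + R)/(2*R))
(E(-14) + 4346)*(2165 + v(62)) = ((-3/2 - 78/(-14)) + 4346)*(2165 + 2*62) = ((-3/2 - 78*(-1/14)) + 4346)*(2165 + 124) = ((-3/2 + 39/7) + 4346)*2289 = (57/14 + 4346)*2289 = (60901/14)*2289 = 19914627/2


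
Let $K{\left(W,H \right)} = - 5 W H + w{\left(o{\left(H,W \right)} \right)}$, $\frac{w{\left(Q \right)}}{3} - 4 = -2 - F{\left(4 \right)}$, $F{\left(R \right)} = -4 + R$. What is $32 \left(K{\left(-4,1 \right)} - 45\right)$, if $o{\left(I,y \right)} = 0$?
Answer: $-608$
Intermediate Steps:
$w{\left(Q \right)} = 6$ ($w{\left(Q \right)} = 12 + 3 \left(-2 - \left(-4 + 4\right)\right) = 12 + 3 \left(-2 - 0\right) = 12 + 3 \left(-2 + 0\right) = 12 + 3 \left(-2\right) = 12 - 6 = 6$)
$K{\left(W,H \right)} = 6 - 5 H W$ ($K{\left(W,H \right)} = - 5 W H + 6 = - 5 H W + 6 = 6 - 5 H W$)
$32 \left(K{\left(-4,1 \right)} - 45\right) = 32 \left(\left(6 - 5 \left(-4\right)\right) - 45\right) = 32 \left(\left(6 + 20\right) - 45\right) = 32 \left(26 - 45\right) = 32 \left(-19\right) = -608$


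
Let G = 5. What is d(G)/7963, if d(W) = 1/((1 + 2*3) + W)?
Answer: 1/95556 ≈ 1.0465e-5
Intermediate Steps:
d(W) = 1/(7 + W) (d(W) = 1/((1 + 6) + W) = 1/(7 + W))
d(G)/7963 = 1/((7 + 5)*7963) = (1/7963)/12 = (1/12)*(1/7963) = 1/95556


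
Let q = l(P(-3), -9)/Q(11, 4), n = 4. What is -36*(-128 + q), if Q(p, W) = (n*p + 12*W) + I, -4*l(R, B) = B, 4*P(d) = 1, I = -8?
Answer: 128997/28 ≈ 4607.0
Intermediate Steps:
P(d) = ¼ (P(d) = (¼)*1 = ¼)
l(R, B) = -B/4
Q(p, W) = -8 + 4*p + 12*W (Q(p, W) = (4*p + 12*W) - 8 = -8 + 4*p + 12*W)
q = 3/112 (q = (-¼*(-9))/(-8 + 4*11 + 12*4) = 9/(4*(-8 + 44 + 48)) = (9/4)/84 = (9/4)*(1/84) = 3/112 ≈ 0.026786)
-36*(-128 + q) = -36*(-128 + 3/112) = -36*(-14333/112) = 128997/28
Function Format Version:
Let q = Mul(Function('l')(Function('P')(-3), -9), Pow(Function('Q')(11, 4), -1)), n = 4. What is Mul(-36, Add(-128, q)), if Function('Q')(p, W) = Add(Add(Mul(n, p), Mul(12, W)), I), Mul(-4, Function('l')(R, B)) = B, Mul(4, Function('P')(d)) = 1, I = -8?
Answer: Rational(128997, 28) ≈ 4607.0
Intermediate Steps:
Function('P')(d) = Rational(1, 4) (Function('P')(d) = Mul(Rational(1, 4), 1) = Rational(1, 4))
Function('l')(R, B) = Mul(Rational(-1, 4), B)
Function('Q')(p, W) = Add(-8, Mul(4, p), Mul(12, W)) (Function('Q')(p, W) = Add(Add(Mul(4, p), Mul(12, W)), -8) = Add(-8, Mul(4, p), Mul(12, W)))
q = Rational(3, 112) (q = Mul(Mul(Rational(-1, 4), -9), Pow(Add(-8, Mul(4, 11), Mul(12, 4)), -1)) = Mul(Rational(9, 4), Pow(Add(-8, 44, 48), -1)) = Mul(Rational(9, 4), Pow(84, -1)) = Mul(Rational(9, 4), Rational(1, 84)) = Rational(3, 112) ≈ 0.026786)
Mul(-36, Add(-128, q)) = Mul(-36, Add(-128, Rational(3, 112))) = Mul(-36, Rational(-14333, 112)) = Rational(128997, 28)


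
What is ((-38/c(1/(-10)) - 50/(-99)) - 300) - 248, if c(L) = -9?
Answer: -5976/11 ≈ -543.27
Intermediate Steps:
((-38/c(1/(-10)) - 50/(-99)) - 300) - 248 = ((-38/(-9) - 50/(-99)) - 300) - 248 = ((-38*(-⅑) - 50*(-1/99)) - 300) - 248 = ((38/9 + 50/99) - 300) - 248 = (52/11 - 300) - 248 = -3248/11 - 248 = -5976/11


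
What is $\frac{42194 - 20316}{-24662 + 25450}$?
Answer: $\frac{10939}{394} \approx 27.764$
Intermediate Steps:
$\frac{42194 - 20316}{-24662 + 25450} = \frac{21878}{788} = 21878 \cdot \frac{1}{788} = \frac{10939}{394}$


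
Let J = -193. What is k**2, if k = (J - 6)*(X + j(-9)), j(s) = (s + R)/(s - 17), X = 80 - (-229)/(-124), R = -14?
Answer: 642845142980881/2598544 ≈ 2.4739e+8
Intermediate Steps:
X = 9691/124 (X = 80 - (-229)*(-1)/124 = 80 - 1*229/124 = 80 - 229/124 = 9691/124 ≈ 78.153)
j(s) = (-14 + s)/(-17 + s) (j(s) = (s - 14)/(s - 17) = (-14 + s)/(-17 + s))
k = -25354391/1612 (k = (-193 - 6)*(9691/124 + (-14 - 9)/(-17 - 9)) = -199*(9691/124 - 23/(-26)) = -199*(9691/124 - 1/26*(-23)) = -199*(9691/124 + 23/26) = -199*127409/1612 = -25354391/1612 ≈ -15729.)
k**2 = (-25354391/1612)**2 = 642845142980881/2598544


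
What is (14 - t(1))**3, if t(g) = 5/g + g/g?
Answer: 512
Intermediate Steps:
t(g) = 1 + 5/g (t(g) = 5/g + 1 = 1 + 5/g)
(14 - t(1))**3 = (14 - (5 + 1)/1)**3 = (14 - 6)**3 = 8**3 = 512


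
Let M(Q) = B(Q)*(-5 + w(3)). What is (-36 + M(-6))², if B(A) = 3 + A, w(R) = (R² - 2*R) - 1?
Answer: 729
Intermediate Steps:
w(R) = -1 + R² - 2*R
M(Q) = -9 - 3*Q (M(Q) = (3 + Q)*(-5 + (-1 + 3² - 2*3)) = (3 + Q)*(-5 + (-1 + 9 - 6)) = (3 + Q)*(-5 + 2) = (3 + Q)*(-3) = -9 - 3*Q)
(-36 + M(-6))² = (-36 + (-9 - 3*(-6)))² = (-36 + (-9 + 18))² = (-36 + 9)² = (-27)² = 729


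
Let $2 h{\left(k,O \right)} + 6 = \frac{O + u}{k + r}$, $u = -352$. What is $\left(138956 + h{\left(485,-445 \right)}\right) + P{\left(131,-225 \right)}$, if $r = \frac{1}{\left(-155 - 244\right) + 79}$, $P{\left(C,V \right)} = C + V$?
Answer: $\frac{21550650421}{155199} \approx 1.3886 \cdot 10^{5}$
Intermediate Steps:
$r = - \frac{1}{320}$ ($r = \frac{1}{\left(-155 - 244\right) + 79} = \frac{1}{-399 + 79} = \frac{1}{-320} = - \frac{1}{320} \approx -0.003125$)
$h{\left(k,O \right)} = -3 + \frac{-352 + O}{2 \left(- \frac{1}{320} + k\right)}$ ($h{\left(k,O \right)} = -3 + \frac{\left(O - 352\right) \frac{1}{k - \frac{1}{320}}}{2} = -3 + \frac{\left(-352 + O\right) \frac{1}{- \frac{1}{320} + k}}{2} = -3 + \frac{\frac{1}{- \frac{1}{320} + k} \left(-352 + O\right)}{2} = -3 + \frac{-352 + O}{2 \left(- \frac{1}{320} + k\right)}$)
$\left(138956 + h{\left(485,-445 \right)}\right) + P{\left(131,-225 \right)} = \left(138956 + \frac{-56317 - 465600 + 160 \left(-445\right)}{-1 + 320 \cdot 485}\right) + \left(131 - 225\right) = \left(138956 + \frac{-56317 - 465600 - 71200}{-1 + 155200}\right) - 94 = \left(138956 + \frac{1}{155199} \left(-593117\right)\right) - 94 = \left(138956 - \frac{593117}{155199}\right) - 94 = \frac{21565239127}{155199} - 94 = \frac{21550650421}{155199}$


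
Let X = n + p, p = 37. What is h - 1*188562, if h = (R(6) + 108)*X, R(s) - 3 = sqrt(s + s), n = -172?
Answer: -203547 - 270*sqrt(3) ≈ -2.0401e+5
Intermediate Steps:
X = -135 (X = -172 + 37 = -135)
R(s) = 3 + sqrt(2)*sqrt(s) (R(s) = 3 + sqrt(s + s) = 3 + sqrt(2*s) = 3 + sqrt(2)*sqrt(s))
h = -14985 - 270*sqrt(3) (h = ((3 + sqrt(2)*sqrt(6)) + 108)*(-135) = ((3 + 2*sqrt(3)) + 108)*(-135) = (111 + 2*sqrt(3))*(-135) = -14985 - 270*sqrt(3) ≈ -15453.)
h - 1*188562 = (-14985 - 270*sqrt(3)) - 1*188562 = (-14985 - 270*sqrt(3)) - 188562 = -203547 - 270*sqrt(3)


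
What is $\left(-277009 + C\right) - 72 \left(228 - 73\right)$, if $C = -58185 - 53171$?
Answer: $-399525$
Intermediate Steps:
$C = -111356$
$\left(-277009 + C\right) - 72 \left(228 - 73\right) = \left(-277009 - 111356\right) - 72 \left(228 - 73\right) = -388365 - 11160 = -399525$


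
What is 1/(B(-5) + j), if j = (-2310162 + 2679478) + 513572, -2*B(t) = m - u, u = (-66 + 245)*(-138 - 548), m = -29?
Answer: 2/1643011 ≈ 1.2173e-6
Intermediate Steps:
u = -122794 (u = 179*(-686) = -122794)
B(t) = -122765/2 (B(t) = -(-29 - 1*(-122794))/2 = -(-29 + 122794)/2 = -½*122765 = -122765/2)
j = 882888 (j = 369316 + 513572 = 882888)
1/(B(-5) + j) = 1/(-122765/2 + 882888) = 1/(1643011/2) = 2/1643011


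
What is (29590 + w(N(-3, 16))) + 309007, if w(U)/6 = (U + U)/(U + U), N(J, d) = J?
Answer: 338603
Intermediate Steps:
w(U) = 6 (w(U) = 6*((U + U)/(U + U)) = 6*((2*U)/((2*U))) = 6*((2*U)*(1/(2*U))) = 6*1 = 6)
(29590 + w(N(-3, 16))) + 309007 = (29590 + 6) + 309007 = 29596 + 309007 = 338603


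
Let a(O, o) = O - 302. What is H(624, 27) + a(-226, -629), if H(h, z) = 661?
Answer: 133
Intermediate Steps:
a(O, o) = -302 + O
H(624, 27) + a(-226, -629) = 661 + (-302 - 226) = 661 - 528 = 133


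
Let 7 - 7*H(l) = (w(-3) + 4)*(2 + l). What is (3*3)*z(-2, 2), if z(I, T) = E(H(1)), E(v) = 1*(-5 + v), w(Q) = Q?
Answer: -279/7 ≈ -39.857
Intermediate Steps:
H(l) = 5/7 - l/7 (H(l) = 1 - (-3 + 4)*(2 + l)/7 = 1 - (2 + l)/7 = 1 + (-2/7 - l/7) = 5/7 - l/7)
E(v) = -5 + v
z(I, T) = -31/7 (z(I, T) = -5 + (5/7 - ⅐*1) = -5 + (5/7 - ⅐) = -5 + 4/7 = -31/7)
(3*3)*z(-2, 2) = (3*3)*(-31/7) = 9*(-31/7) = -279/7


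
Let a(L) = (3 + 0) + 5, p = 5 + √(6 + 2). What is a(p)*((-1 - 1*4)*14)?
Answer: -560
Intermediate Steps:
p = 5 + 2*√2 (p = 5 + √8 = 5 + 2*√2 ≈ 7.8284)
a(L) = 8 (a(L) = 3 + 5 = 8)
a(p)*((-1 - 1*4)*14) = 8*((-1 - 1*4)*14) = 8*((-1 - 4)*14) = 8*(-5*14) = 8*(-70) = -560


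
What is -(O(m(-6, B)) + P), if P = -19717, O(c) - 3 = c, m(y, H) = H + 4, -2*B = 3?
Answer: 39423/2 ≈ 19712.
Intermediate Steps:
B = -3/2 (B = -½*3 = -3/2 ≈ -1.5000)
m(y, H) = 4 + H
O(c) = 3 + c
-(O(m(-6, B)) + P) = -((3 + (4 - 3/2)) - 19717) = -((3 + 5/2) - 19717) = -(11/2 - 19717) = -1*(-39423/2) = 39423/2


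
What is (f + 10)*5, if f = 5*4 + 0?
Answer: 150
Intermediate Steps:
f = 20 (f = 20 + 0 = 20)
(f + 10)*5 = (20 + 10)*5 = 30*5 = 150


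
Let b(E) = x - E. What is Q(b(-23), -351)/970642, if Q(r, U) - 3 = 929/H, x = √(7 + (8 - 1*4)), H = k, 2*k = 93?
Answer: 2137/90269706 ≈ 2.3673e-5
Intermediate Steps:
k = 93/2 (k = (½)*93 = 93/2 ≈ 46.500)
H = 93/2 ≈ 46.500
x = √11 (x = √(7 + (8 - 4)) = √(7 + 4) = √11 ≈ 3.3166)
b(E) = √11 - E
Q(r, U) = 2137/93 (Q(r, U) = 3 + 929/(93/2) = 3 + 929*(2/93) = 3 + 1858/93 = 2137/93)
Q(b(-23), -351)/970642 = (2137/93)/970642 = (2137/93)*(1/970642) = 2137/90269706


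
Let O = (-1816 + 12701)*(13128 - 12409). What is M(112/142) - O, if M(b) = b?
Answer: -555668309/71 ≈ -7.8263e+6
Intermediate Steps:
O = 7826315 (O = 10885*719 = 7826315)
M(112/142) - O = 112/142 - 1*7826315 = 112*(1/142) - 7826315 = 56/71 - 7826315 = -555668309/71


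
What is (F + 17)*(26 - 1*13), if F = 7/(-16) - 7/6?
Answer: 9607/48 ≈ 200.15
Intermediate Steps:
F = -77/48 (F = 7*(-1/16) - 7*1/6 = -7/16 - 7/6 = -77/48 ≈ -1.6042)
(F + 17)*(26 - 1*13) = (-77/48 + 17)*(26 - 1*13) = 739*(26 - 13)/48 = (739/48)*13 = 9607/48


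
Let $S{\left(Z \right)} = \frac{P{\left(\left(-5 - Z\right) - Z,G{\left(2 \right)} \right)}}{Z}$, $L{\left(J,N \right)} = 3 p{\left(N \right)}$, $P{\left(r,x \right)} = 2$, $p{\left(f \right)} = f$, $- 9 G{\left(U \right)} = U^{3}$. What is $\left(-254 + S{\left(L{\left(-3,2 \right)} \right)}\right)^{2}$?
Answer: $\frac{579121}{9} \approx 64347.0$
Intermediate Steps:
$G{\left(U \right)} = - \frac{U^{3}}{9}$
$L{\left(J,N \right)} = 3 N$
$S{\left(Z \right)} = \frac{2}{Z}$
$\left(-254 + S{\left(L{\left(-3,2 \right)} \right)}\right)^{2} = \left(-254 + \frac{2}{3 \cdot 2}\right)^{2} = \left(-254 + \frac{2}{6}\right)^{2} = \left(-254 + 2 \cdot \frac{1}{6}\right)^{2} = \left(-254 + \frac{1}{3}\right)^{2} = \left(- \frac{761}{3}\right)^{2} = \frac{579121}{9}$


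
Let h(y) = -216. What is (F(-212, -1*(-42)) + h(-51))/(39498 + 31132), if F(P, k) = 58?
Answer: -79/35315 ≈ -0.0022370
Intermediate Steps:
(F(-212, -1*(-42)) + h(-51))/(39498 + 31132) = (58 - 216)/(39498 + 31132) = -158/70630 = -158*1/70630 = -79/35315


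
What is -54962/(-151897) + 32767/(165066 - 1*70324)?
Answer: 10184418803/14391025574 ≈ 0.70769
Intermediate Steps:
-54962/(-151897) + 32767/(165066 - 1*70324) = -54962*(-1/151897) + 32767/(165066 - 70324) = 54962/151897 + 32767/94742 = 10184418803/14391025574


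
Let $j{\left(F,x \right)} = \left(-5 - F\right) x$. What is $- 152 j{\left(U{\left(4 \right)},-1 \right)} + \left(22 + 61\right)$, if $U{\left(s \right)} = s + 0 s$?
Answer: $-1285$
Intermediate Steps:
$U{\left(s \right)} = s$ ($U{\left(s \right)} = s + 0 = s$)
$j{\left(F,x \right)} = x \left(-5 - F\right)$
$- 152 j{\left(U{\left(4 \right)},-1 \right)} + \left(22 + 61\right) = - 152 \left(\left(-1\right) \left(-1\right) \left(5 + 4\right)\right) + \left(22 + 61\right) = - 152 \left(\left(-1\right) \left(-1\right) 9\right) + 83 = \left(-152\right) 9 + 83 = -1368 + 83 = -1285$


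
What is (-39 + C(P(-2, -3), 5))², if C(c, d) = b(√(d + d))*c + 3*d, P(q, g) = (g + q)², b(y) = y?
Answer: 6826 - 1200*√10 ≈ 3031.3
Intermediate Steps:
C(c, d) = 3*d + c*√2*√d (C(c, d) = √(d + d)*c + 3*d = √(2*d)*c + 3*d = (√2*√d)*c + 3*d = c*√2*√d + 3*d = 3*d + c*√2*√d)
(-39 + C(P(-2, -3), 5))² = (-39 + (3*5 + (-3 - 2)²*√2*√5))² = (-39 + (15 + (-5)²*√2*√5))² = (-39 + (15 + 25*√2*√5))² = (-39 + (15 + 25*√10))² = (-24 + 25*√10)²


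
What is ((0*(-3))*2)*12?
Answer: 0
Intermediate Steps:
((0*(-3))*2)*12 = (0*2)*12 = 0*12 = 0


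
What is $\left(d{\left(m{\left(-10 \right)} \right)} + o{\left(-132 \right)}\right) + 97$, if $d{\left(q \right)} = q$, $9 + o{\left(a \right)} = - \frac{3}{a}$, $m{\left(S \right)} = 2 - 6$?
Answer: $\frac{3697}{44} \approx 84.023$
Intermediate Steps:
$m{\left(S \right)} = -4$ ($m{\left(S \right)} = 2 - 6 = -4$)
$o{\left(a \right)} = -9 - \frac{3}{a}$
$\left(d{\left(m{\left(-10 \right)} \right)} + o{\left(-132 \right)}\right) + 97 = \left(-4 - \left(9 + \frac{3}{-132}\right)\right) + 97 = \left(-4 - \frac{395}{44}\right) + 97 = - \frac{571}{44} + 97 = \frac{3697}{44}$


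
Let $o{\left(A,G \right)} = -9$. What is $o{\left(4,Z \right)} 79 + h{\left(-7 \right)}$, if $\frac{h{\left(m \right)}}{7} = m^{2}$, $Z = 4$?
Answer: $-368$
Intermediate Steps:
$h{\left(m \right)} = 7 m^{2}$
$o{\left(4,Z \right)} 79 + h{\left(-7 \right)} = \left(-9\right) 79 + 7 \left(-7\right)^{2} = -711 + 7 \cdot 49 = -711 + 343 = -368$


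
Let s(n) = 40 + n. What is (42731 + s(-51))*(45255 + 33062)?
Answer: 3345702240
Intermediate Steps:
(42731 + s(-51))*(45255 + 33062) = (42731 + (40 - 51))*(45255 + 33062) = (42731 - 11)*78317 = 42720*78317 = 3345702240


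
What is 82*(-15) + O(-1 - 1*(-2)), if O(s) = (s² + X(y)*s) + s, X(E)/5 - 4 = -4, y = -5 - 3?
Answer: -1228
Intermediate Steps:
y = -8
X(E) = 0 (X(E) = 20 + 5*(-4) = 20 - 20 = 0)
O(s) = s + s² (O(s) = (s² + 0*s) + s = (s² + 0) + s = s² + s = s + s²)
82*(-15) + O(-1 - 1*(-2)) = 82*(-15) + (-1 - 1*(-2))*(1 + (-1 - 1*(-2))) = -1230 + (-1 + 2)*(1 + (-1 + 2)) = -1230 + 1*(1 + 1) = -1230 + 1*2 = -1230 + 2 = -1228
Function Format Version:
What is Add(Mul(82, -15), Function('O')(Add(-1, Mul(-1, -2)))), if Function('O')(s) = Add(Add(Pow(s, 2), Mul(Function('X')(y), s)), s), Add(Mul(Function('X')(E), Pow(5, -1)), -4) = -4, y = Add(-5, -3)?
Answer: -1228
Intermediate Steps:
y = -8
Function('X')(E) = 0 (Function('X')(E) = Add(20, Mul(5, -4)) = Add(20, -20) = 0)
Function('O')(s) = Add(s, Pow(s, 2)) (Function('O')(s) = Add(Add(Pow(s, 2), Mul(0, s)), s) = Add(Add(Pow(s, 2), 0), s) = Add(Pow(s, 2), s) = Add(s, Pow(s, 2)))
Add(Mul(82, -15), Function('O')(Add(-1, Mul(-1, -2)))) = Add(Mul(82, -15), Mul(Add(-1, Mul(-1, -2)), Add(1, Add(-1, Mul(-1, -2))))) = Add(-1230, Mul(Add(-1, 2), Add(1, Add(-1, 2)))) = Add(-1230, Mul(1, Add(1, 1))) = Add(-1230, Mul(1, 2)) = Add(-1230, 2) = -1228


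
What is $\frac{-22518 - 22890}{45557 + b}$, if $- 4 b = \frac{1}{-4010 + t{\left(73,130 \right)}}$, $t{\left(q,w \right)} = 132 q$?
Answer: $- \frac{1021861632}{1025214727} \approx -0.99673$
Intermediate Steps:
$b = - \frac{1}{22504}$ ($b = - \frac{1}{4 \left(-4010 + 132 \cdot 73\right)} = - \frac{1}{4 \left(-4010 + 9636\right)} = - \frac{1}{4 \cdot 5626} = \left(- \frac{1}{4}\right) \frac{1}{5626} = - \frac{1}{22504} \approx -4.4437 \cdot 10^{-5}$)
$\frac{-22518 - 22890}{45557 + b} = \frac{-22518 - 22890}{45557 - \frac{1}{22504}} = - \frac{45408}{\frac{1025214727}{22504}} = \left(-45408\right) \frac{22504}{1025214727} = - \frac{1021861632}{1025214727}$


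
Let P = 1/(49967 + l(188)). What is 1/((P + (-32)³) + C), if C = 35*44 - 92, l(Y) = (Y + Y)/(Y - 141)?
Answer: -49975/1565216999 ≈ -3.1928e-5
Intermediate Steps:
l(Y) = 2*Y/(-141 + Y) (l(Y) = (2*Y)/(-141 + Y) = 2*Y/(-141 + Y))
P = 1/49975 (P = 1/(49967 + 2*188/(-141 + 188)) = 1/(49967 + 2*188/47) = 1/(49967 + 2*188*(1/47)) = 1/(49967 + 8) = 1/49975 ≈ 2.0010e-5)
C = 1448 (C = 1540 - 92 = 1448)
1/((P + (-32)³) + C) = 1/((1/49975 + (-32)³) + 1448) = 1/((1/49975 - 32768) + 1448) = 1/(-1637580799/49975 + 1448) = 1/(-1565216999/49975) = -49975/1565216999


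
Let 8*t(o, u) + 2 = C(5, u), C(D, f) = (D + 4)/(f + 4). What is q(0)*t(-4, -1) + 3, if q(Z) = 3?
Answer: 27/8 ≈ 3.3750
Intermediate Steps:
C(D, f) = (4 + D)/(4 + f)
t(o, u) = -¼ + 9/(8*(4 + u)) (t(o, u) = -¼ + ((4 + 5)/(4 + u))/8 = -¼ + (9/(4 + u))/8 = -¼ + 9/(8*(4 + u)))
q(0)*t(-4, -1) + 3 = 3*((1 - 2*(-1))/(8*(4 - 1))) + 3 = 3*((⅛)*(1 + 2)/3) + 3 = 3*((⅛)*(⅓)*3) + 3 = 3*(⅛) + 3 = 3/8 + 3 = 27/8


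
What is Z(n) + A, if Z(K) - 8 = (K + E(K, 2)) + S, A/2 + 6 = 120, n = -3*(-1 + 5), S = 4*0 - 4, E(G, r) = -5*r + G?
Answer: 198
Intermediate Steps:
E(G, r) = G - 5*r
S = -4 (S = 0 - 4 = -4)
n = -12 (n = -3*4 = -12)
A = 228 (A = -12 + 2*120 = -12 + 240 = 228)
Z(K) = -6 + 2*K (Z(K) = 8 + ((K + (K - 5*2)) - 4) = 8 + ((K + (K - 10)) - 4) = 8 + ((K + (-10 + K)) - 4) = 8 + ((-10 + 2*K) - 4) = 8 + (-14 + 2*K) = -6 + 2*K)
Z(n) + A = (-6 + 2*(-12)) + 228 = (-6 - 24) + 228 = -30 + 228 = 198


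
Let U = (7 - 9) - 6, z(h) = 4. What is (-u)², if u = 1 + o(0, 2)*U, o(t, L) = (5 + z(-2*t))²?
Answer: 418609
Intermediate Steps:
o(t, L) = 81 (o(t, L) = (5 + 4)² = 9² = 81)
U = -8 (U = -2 - 6 = -8)
u = -647 (u = 1 + 81*(-8) = 1 - 648 = -647)
(-u)² = (-1*(-647))² = 647² = 418609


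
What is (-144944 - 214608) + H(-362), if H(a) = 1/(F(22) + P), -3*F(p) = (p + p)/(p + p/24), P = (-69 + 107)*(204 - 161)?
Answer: -14681946343/40834 ≈ -3.5955e+5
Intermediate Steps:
P = 1634 (P = 38*43 = 1634)
F(p) = -16/25 (F(p) = -(p + p)/(3*(p + p/24)) = -2*p/(3*(p + p*(1/24))) = -2*p/(3*(p + p/24)) = -2*p/(3*(25*p/24)) = -2*p*24/(25*p)/3 = -⅓*48/25 = -16/25)
H(a) = 25/40834 (H(a) = 1/(-16/25 + 1634) = 1/(40834/25) = 25/40834)
(-144944 - 214608) + H(-362) = (-144944 - 214608) + 25/40834 = -359552 + 25/40834 = -14681946343/40834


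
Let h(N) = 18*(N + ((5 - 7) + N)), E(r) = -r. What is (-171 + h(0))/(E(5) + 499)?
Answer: -207/494 ≈ -0.41903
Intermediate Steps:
h(N) = -36 + 36*N (h(N) = 18*(N + (-2 + N)) = 18*(-2 + 2*N) = -36 + 36*N)
(-171 + h(0))/(E(5) + 499) = (-171 + (-36 + 36*0))/(-1*5 + 499) = (-171 + (-36 + 0))/(-5 + 499) = (-171 - 36)/494 = -207*1/494 = -207/494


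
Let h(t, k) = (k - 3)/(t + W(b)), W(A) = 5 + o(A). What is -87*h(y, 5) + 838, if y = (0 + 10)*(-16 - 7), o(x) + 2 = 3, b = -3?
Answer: 93943/112 ≈ 838.78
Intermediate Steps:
o(x) = 1 (o(x) = -2 + 3 = 1)
W(A) = 6 (W(A) = 5 + 1 = 6)
y = -230 (y = 10*(-23) = -230)
h(t, k) = (-3 + k)/(6 + t) (h(t, k) = (k - 3)/(t + 6) = (-3 + k)/(6 + t))
-87*h(y, 5) + 838 = -87*(-3 + 5)/(6 - 230) + 838 = -87*2/(-224) + 838 = -(-87)*2/224 + 838 = -87*(-1/112) + 838 = 87/112 + 838 = 93943/112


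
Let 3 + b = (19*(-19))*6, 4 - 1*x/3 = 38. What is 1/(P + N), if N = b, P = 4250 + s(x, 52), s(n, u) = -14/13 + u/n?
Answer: 663/1378651 ≈ 0.00048090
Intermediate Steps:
x = -102 (x = 12 - 3*38 = 12 - 114 = -102)
s(n, u) = -14/13 + u/n (s(n, u) = -14*1/13 + u/n = -14/13 + u/n)
b = -2169 (b = -3 + (19*(-19))*6 = -3 - 361*6 = -3 - 2166 = -2169)
P = 2816698/663 (P = 4250 + (-14/13 + 52/(-102)) = 4250 + (-14/13 + 52*(-1/102)) = 4250 + (-14/13 - 26/51) = 4250 - 1052/663 = 2816698/663 ≈ 4248.4)
N = -2169
1/(P + N) = 1/(2816698/663 - 2169) = 1/(1378651/663) = 663/1378651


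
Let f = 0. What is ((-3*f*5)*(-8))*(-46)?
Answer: 0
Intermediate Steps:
((-3*f*5)*(-8))*(-46) = ((-3*0*5)*(-8))*(-46) = ((0*5)*(-8))*(-46) = (0*(-8))*(-46) = 0*(-46) = 0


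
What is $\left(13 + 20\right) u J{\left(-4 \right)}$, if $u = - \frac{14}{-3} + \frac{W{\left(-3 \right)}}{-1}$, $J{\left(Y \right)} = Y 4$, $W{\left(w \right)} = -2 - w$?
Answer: $-1936$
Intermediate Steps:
$J{\left(Y \right)} = 4 Y$
$u = \frac{11}{3}$ ($u = - \frac{14}{-3} + \frac{-2 - -3}{-1} = \left(-14\right) \left(- \frac{1}{3}\right) + \left(-2 + 3\right) \left(-1\right) = \frac{14}{3} + 1 \left(-1\right) = \frac{14}{3} - 1 = \frac{11}{3} \approx 3.6667$)
$\left(13 + 20\right) u J{\left(-4 \right)} = \left(13 + 20\right) \frac{11}{3} \cdot 4 \left(-4\right) = 33 \cdot \frac{11}{3} \left(-16\right) = 121 \left(-16\right) = -1936$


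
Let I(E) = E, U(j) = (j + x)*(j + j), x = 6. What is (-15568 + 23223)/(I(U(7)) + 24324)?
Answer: 7655/24506 ≈ 0.31237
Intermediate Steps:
U(j) = 2*j*(6 + j) (U(j) = (j + 6)*(j + j) = (6 + j)*(2*j) = 2*j*(6 + j))
(-15568 + 23223)/(I(U(7)) + 24324) = (-15568 + 23223)/(2*7*(6 + 7) + 24324) = 7655/(2*7*13 + 24324) = 7655/(182 + 24324) = 7655/24506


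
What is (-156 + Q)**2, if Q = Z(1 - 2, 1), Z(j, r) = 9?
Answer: 21609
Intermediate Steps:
Q = 9
(-156 + Q)**2 = (-156 + 9)**2 = (-147)**2 = 21609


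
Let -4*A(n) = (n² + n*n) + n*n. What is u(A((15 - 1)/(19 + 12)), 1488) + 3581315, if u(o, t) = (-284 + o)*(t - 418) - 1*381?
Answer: 3149091604/961 ≈ 3.2769e+6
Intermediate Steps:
A(n) = -3*n²/4 (A(n) = -((n² + n*n) + n*n)/4 = -((n² + n²) + n²)/4 = -(2*n² + n²)/4 = -3*n²/4)
u(o, t) = -381 + (-418 + t)*(-284 + o) (u(o, t) = (-284 + o)*(-418 + t) - 381 = (-418 + t)*(-284 + o) - 381 = -381 + (-418 + t)*(-284 + o))
u(A((15 - 1)/(19 + 12)), 1488) + 3581315 = (118331 - (-627)*((15 - 1)/(19 + 12))²/2 - 284*1488 - 3*(15 - 1)²/(19 + 12)²/4*1488) + 3581315 = (118331 - (-627)*(14/31)²/2 - 422592 - 3*(14/31)²/4*1488) + 3581315 = (118331 - (-627)*196/(2*961) - 422592 - ¾*196/961*1488) + 3581315 = (118331 - 418*(-147/961) - 422592 - 147/961*1488) + 3581315 = (118331 + 61446/961 - 422592 - 7056/31) + 3581315 = -292552111/961 + 3581315 = 3149091604/961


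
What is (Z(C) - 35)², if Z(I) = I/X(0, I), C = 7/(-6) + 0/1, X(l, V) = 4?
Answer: 717409/576 ≈ 1245.5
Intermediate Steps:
C = -7/6 (C = 7*(-⅙) + 0*1 = -7/6 + 0 = -7/6 ≈ -1.1667)
Z(I) = I/4
(Z(C) - 35)² = ((¼)*(-7/6) - 35)² = (-7/24 - 35)² = (-847/24)² = 717409/576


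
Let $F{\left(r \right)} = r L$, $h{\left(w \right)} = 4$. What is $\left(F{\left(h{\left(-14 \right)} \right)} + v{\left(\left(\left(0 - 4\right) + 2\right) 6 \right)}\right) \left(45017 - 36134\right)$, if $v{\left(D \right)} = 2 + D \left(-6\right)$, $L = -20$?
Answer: $-53298$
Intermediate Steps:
$v{\left(D \right)} = 2 - 6 D$
$F{\left(r \right)} = - 20 r$ ($F{\left(r \right)} = r \left(-20\right) = - 20 r$)
$\left(F{\left(h{\left(-14 \right)} \right)} + v{\left(\left(\left(0 - 4\right) + 2\right) 6 \right)}\right) \left(45017 - 36134\right) = \left(\left(-20\right) 4 - \left(-2 + 6 \left(\left(0 - 4\right) + 2\right) 6\right)\right) \left(45017 - 36134\right) = \left(-80 - \left(-2 + 6 \left(\left(0 - 4\right) + 2\right) 6\right)\right) 8883 = \left(-80 - \left(-2 + 6 \left(-4 + 2\right) 6\right)\right) 8883 = \left(-80 - \left(-2 + 6 \left(\left(-2\right) 6\right)\right)\right) 8883 = \left(-80 + \left(2 - -72\right)\right) 8883 = \left(-80 + \left(2 + 72\right)\right) 8883 = \left(-80 + 74\right) 8883 = \left(-6\right) 8883 = -53298$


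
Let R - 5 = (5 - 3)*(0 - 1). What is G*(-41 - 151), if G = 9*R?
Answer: -5184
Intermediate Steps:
R = 3 (R = 5 + (5 - 3)*(0 - 1) = 5 + 2*(-1) = 5 - 2 = 3)
G = 27 (G = 9*3 = 27)
G*(-41 - 151) = 27*(-41 - 151) = 27*(-192) = -5184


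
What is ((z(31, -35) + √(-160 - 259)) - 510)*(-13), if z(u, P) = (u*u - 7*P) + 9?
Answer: -9165 - 13*I*√419 ≈ -9165.0 - 266.1*I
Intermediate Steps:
z(u, P) = 9 + u² - 7*P (z(u, P) = (u² - 7*P) + 9 = 9 + u² - 7*P)
((z(31, -35) + √(-160 - 259)) - 510)*(-13) = (((9 + 31² - 7*(-35)) + √(-160 - 259)) - 510)*(-13) = (((9 + 961 + 245) + √(-419)) - 510)*(-13) = ((1215 + I*√419) - 510)*(-13) = (705 + I*√419)*(-13) = -9165 - 13*I*√419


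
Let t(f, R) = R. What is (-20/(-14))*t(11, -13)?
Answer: -130/7 ≈ -18.571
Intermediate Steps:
(-20/(-14))*t(11, -13) = -20/(-14)*(-13) = -20*(-1/14)*(-13) = (10/7)*(-13) = -130/7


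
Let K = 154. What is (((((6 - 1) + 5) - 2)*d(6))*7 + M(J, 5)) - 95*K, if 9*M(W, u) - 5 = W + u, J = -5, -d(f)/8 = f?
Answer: -155857/9 ≈ -17317.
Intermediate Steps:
d(f) = -8*f
M(W, u) = 5/9 + W/9 + u/9 (M(W, u) = 5/9 + (W + u)/9 = 5/9 + (W/9 + u/9) = 5/9 + W/9 + u/9)
(((((6 - 1) + 5) - 2)*d(6))*7 + M(J, 5)) - 95*K = (((((6 - 1) + 5) - 2)*(-8*6))*7 + (5/9 + (1/9)*(-5) + (1/9)*5)) - 95*154 = ((((5 + 5) - 2)*(-48))*7 + (5/9 - 5/9 + 5/9)) - 14630 = (((10 - 2)*(-48))*7 + 5/9) - 14630 = ((8*(-48))*7 + 5/9) - 14630 = (-384*7 + 5/9) - 14630 = (-2688 + 5/9) - 14630 = -24187/9 - 14630 = -155857/9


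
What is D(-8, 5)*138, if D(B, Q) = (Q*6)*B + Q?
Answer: -32430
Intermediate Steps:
D(B, Q) = Q + 6*B*Q (D(B, Q) = (6*Q)*B + Q = 6*B*Q + Q = Q + 6*B*Q)
D(-8, 5)*138 = (5*(1 + 6*(-8)))*138 = (5*(1 - 48))*138 = (5*(-47))*138 = -235*138 = -32430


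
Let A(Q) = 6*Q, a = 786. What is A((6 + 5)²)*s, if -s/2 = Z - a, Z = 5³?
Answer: 959772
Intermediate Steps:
Z = 125
s = 1322 (s = -2*(125 - 1*786) = -2*(125 - 786) = -2*(-661) = 1322)
A((6 + 5)²)*s = (6*(6 + 5)²)*1322 = (6*11²)*1322 = (6*121)*1322 = 726*1322 = 959772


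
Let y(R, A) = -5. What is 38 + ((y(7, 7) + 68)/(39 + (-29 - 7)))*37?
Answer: 815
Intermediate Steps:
38 + ((y(7, 7) + 68)/(39 + (-29 - 7)))*37 = 38 + ((-5 + 68)/(39 + (-29 - 7)))*37 = 38 + (63/(39 - 36))*37 = 38 + (63/3)*37 = 38 + (63*(⅓))*37 = 38 + 21*37 = 38 + 777 = 815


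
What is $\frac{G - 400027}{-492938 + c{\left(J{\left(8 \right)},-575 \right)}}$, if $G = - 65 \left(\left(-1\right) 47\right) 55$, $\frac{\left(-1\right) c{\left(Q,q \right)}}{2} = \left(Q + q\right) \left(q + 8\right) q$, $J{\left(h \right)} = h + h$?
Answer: $- \frac{116001}{182001506} \approx -0.00063736$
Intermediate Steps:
$J{\left(h \right)} = 2 h$
$c{\left(Q,q \right)} = - 2 q \left(8 + q\right) \left(Q + q\right)$ ($c{\left(Q,q \right)} = - 2 \left(Q + q\right) \left(q + 8\right) q = - 2 \left(Q + q\right) \left(8 + q\right) q = - 2 \left(8 + q\right) \left(Q + q\right) q = - 2 q \left(8 + q\right) \left(Q + q\right)$)
$G = 168025$ ($G = \left(-65\right) \left(-47\right) 55 = 3055 \cdot 55 = 168025$)
$\frac{G - 400027}{-492938 + c{\left(J{\left(8 \right)},-575 \right)}} = \frac{168025 - 400027}{-492938 - - 1150 \left(\left(-575\right)^{2} + 8 \cdot 2 \cdot 8 + 8 \left(-575\right) + 2 \cdot 8 \left(-575\right)\right)} = - \frac{232002}{-492938 - - 1150 \left(330625 + 8 \cdot 16 - 4600 + 16 \left(-575\right)\right)} = - \frac{232002}{-492938 - - 1150 \left(330625 + 128 - 4600 - 9200\right)} = - \frac{232002}{-492938 - \left(-1150\right) 316953} = - \frac{232002}{-492938 + 364495950} = - \frac{232002}{364003012} = \left(-232002\right) \frac{1}{364003012} = - \frac{116001}{182001506}$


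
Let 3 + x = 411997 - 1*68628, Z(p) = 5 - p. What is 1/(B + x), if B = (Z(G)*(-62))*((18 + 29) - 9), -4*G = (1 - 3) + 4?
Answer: 1/330408 ≈ 3.0266e-6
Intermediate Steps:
G = -½ (G = -((1 - 3) + 4)/4 = -(-2 + 4)/4 = -¼*2 = -½ ≈ -0.50000)
x = 343366 (x = -3 + (411997 - 1*68628) = -3 + (411997 - 68628) = -3 + 343369 = 343366)
B = -12958 (B = ((5 - 1*(-½))*(-62))*((18 + 29) - 9) = ((5 + ½)*(-62))*(47 - 9) = ((11/2)*(-62))*38 = -341*38 = -12958)
1/(B + x) = 1/(-12958 + 343366) = 1/330408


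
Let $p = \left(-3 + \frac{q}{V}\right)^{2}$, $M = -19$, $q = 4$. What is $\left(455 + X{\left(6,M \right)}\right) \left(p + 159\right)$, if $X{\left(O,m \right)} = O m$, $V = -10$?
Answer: $\frac{1454024}{25} \approx 58161.0$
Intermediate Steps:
$p = \frac{289}{25}$ ($p = \left(-3 + \frac{4}{-10}\right)^{2} = \left(-3 + 4 \left(- \frac{1}{10}\right)\right)^{2} = \left(-3 - \frac{2}{5}\right)^{2} = \left(- \frac{17}{5}\right)^{2} = \frac{289}{25} \approx 11.56$)
$\left(455 + X{\left(6,M \right)}\right) \left(p + 159\right) = \left(455 + 6 \left(-19\right)\right) \left(\frac{289}{25} + 159\right) = \left(455 - 114\right) \frac{4264}{25} = 341 \cdot \frac{4264}{25} = \frac{1454024}{25}$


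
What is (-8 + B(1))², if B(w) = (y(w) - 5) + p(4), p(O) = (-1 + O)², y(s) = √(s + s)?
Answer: (-4 + √2)² ≈ 6.6863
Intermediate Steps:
y(s) = √2*√s (y(s) = √(2*s) = √2*√s)
B(w) = 4 + √2*√w (B(w) = (√2*√w - 5) + (-1 + 4)² = (-5 + √2*√w) + 3² = (-5 + √2*√w) + 9 = 4 + √2*√w)
(-8 + B(1))² = (-8 + (4 + √2*√1))² = (-8 + (4 + √2*1))² = (-8 + (4 + √2))² = (-4 + √2)²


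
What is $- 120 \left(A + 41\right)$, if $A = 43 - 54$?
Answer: $-3600$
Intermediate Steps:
$A = -11$
$- 120 \left(A + 41\right) = - 120 \left(-11 + 41\right) = \left(-120\right) 30 = -3600$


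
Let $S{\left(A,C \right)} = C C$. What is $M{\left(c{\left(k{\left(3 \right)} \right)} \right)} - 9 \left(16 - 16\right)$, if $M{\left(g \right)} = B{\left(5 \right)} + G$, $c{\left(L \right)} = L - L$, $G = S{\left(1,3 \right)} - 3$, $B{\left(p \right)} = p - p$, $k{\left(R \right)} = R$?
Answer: $6$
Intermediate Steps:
$B{\left(p \right)} = 0$
$S{\left(A,C \right)} = C^{2}$
$G = 6$ ($G = 3^{2} - 3 = 9 - 3 = 6$)
$c{\left(L \right)} = 0$
$M{\left(g \right)} = 6$ ($M{\left(g \right)} = 0 + 6 = 6$)
$M{\left(c{\left(k{\left(3 \right)} \right)} \right)} - 9 \left(16 - 16\right) = 6 - 9 \left(16 - 16\right) = 6 - 0 = 6 + 0 = 6$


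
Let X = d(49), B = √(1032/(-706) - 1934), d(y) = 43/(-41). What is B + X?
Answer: -43/41 + I*√241175954/353 ≈ -1.0488 + 43.994*I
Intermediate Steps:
d(y) = -43/41 (d(y) = 43*(-1/41) = -43/41)
B = I*√241175954/353 (B = √(1032*(-1/706) - 1934) = √(-516/353 - 1934) = √(-683218/353) = I*√241175954/353 ≈ 43.994*I)
X = -43/41 ≈ -1.0488
B + X = I*√241175954/353 - 43/41 = -43/41 + I*√241175954/353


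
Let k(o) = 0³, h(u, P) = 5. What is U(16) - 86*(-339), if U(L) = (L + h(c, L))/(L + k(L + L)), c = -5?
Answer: 466485/16 ≈ 29155.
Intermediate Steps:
k(o) = 0
U(L) = (5 + L)/L (U(L) = (L + 5)/(L + 0) = (5 + L)/L)
U(16) - 86*(-339) = (5 + 16)/16 - 86*(-339) = (1/16)*21 + 29154 = 21/16 + 29154 = 466485/16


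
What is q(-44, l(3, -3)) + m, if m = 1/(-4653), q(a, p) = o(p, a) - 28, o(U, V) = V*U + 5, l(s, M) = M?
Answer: 507176/4653 ≈ 109.00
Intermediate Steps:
o(U, V) = 5 + U*V (o(U, V) = U*V + 5 = 5 + U*V)
q(a, p) = -23 + a*p (q(a, p) = (5 + p*a) - 28 = (5 + a*p) - 28 = -23 + a*p)
m = -1/4653 ≈ -0.00021492
q(-44, l(3, -3)) + m = (-23 - 44*(-3)) - 1/4653 = (-23 + 132) - 1/4653 = 109 - 1/4653 = 507176/4653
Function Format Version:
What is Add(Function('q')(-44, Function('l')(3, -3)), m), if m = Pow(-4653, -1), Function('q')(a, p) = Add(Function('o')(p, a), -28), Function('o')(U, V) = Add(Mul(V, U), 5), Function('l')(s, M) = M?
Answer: Rational(507176, 4653) ≈ 109.00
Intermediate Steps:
Function('o')(U, V) = Add(5, Mul(U, V)) (Function('o')(U, V) = Add(Mul(U, V), 5) = Add(5, Mul(U, V)))
Function('q')(a, p) = Add(-23, Mul(a, p)) (Function('q')(a, p) = Add(Add(5, Mul(p, a)), -28) = Add(Add(5, Mul(a, p)), -28) = Add(-23, Mul(a, p)))
m = Rational(-1, 4653) ≈ -0.00021492
Add(Function('q')(-44, Function('l')(3, -3)), m) = Add(Add(-23, Mul(-44, -3)), Rational(-1, 4653)) = Add(Add(-23, 132), Rational(-1, 4653)) = Add(109, Rational(-1, 4653)) = Rational(507176, 4653)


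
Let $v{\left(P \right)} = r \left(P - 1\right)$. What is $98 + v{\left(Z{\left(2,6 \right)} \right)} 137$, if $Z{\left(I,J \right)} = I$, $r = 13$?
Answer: $1879$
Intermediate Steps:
$v{\left(P \right)} = -13 + 13 P$ ($v{\left(P \right)} = 13 \left(P - 1\right) = 13 \left(-1 + P\right) = -13 + 13 P$)
$98 + v{\left(Z{\left(2,6 \right)} \right)} 137 = 98 + \left(-13 + 13 \cdot 2\right) 137 = 98 + \left(-13 + 26\right) 137 = 98 + 13 \cdot 137 = 98 + 1781 = 1879$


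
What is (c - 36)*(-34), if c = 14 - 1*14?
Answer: 1224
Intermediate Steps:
c = 0 (c = 14 - 14 = 0)
(c - 36)*(-34) = (0 - 36)*(-34) = -36*(-34) = 1224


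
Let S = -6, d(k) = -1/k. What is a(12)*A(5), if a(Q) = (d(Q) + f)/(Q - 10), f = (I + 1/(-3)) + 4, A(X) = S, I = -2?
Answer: -19/4 ≈ -4.7500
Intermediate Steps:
A(X) = -6
f = 5/3 (f = (-2 + 1/(-3)) + 4 = (-2 - ⅓) + 4 = -7/3 + 4 = 5/3 ≈ 1.6667)
a(Q) = (5/3 - 1/Q)/(-10 + Q) (a(Q) = (-1/Q + 5/3)/(Q - 10) = (5/3 - 1/Q)/(-10 + Q))
a(12)*A(5) = ((⅓)*(-3 + 5*12)/(12*(-10 + 12)))*(-6) = ((⅓)*(1/12)*(-3 + 60)/2)*(-6) = ((⅓)*(1/12)*(½)*57)*(-6) = (19/24)*(-6) = -19/4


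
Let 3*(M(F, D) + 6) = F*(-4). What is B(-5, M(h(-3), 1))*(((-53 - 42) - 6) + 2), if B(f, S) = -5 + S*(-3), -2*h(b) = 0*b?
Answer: -1287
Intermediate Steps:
h(b) = 0 (h(b) = -0*b = -1/2*0 = 0)
M(F, D) = -6 - 4*F/3 (M(F, D) = -6 + (F*(-4))/3 = -6 + (-4*F)/3 = -6 - 4*F/3)
B(f, S) = -5 - 3*S
B(-5, M(h(-3), 1))*(((-53 - 42) - 6) + 2) = (-5 - 3*(-6 - 4/3*0))*(((-53 - 42) - 6) + 2) = (-5 - 3*(-6 + 0))*((-95 - 6) + 2) = (-5 - 3*(-6))*(-101 + 2) = (-5 + 18)*(-99) = 13*(-99) = -1287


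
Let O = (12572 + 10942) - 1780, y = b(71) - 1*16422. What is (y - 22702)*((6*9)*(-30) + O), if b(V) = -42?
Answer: -787784924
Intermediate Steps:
y = -16464 (y = -42 - 1*16422 = -42 - 16422 = -16464)
O = 21734 (O = 23514 - 1780 = 21734)
(y - 22702)*((6*9)*(-30) + O) = (-16464 - 22702)*((6*9)*(-30) + 21734) = -39166*(54*(-30) + 21734) = -39166*(-1620 + 21734) = -39166*20114 = -787784924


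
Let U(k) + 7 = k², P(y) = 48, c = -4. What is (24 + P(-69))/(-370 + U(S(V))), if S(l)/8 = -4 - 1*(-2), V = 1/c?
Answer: -72/121 ≈ -0.59504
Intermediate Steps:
V = -¼ (V = 1/(-4) = -¼ ≈ -0.25000)
S(l) = -16 (S(l) = 8*(-4 - 1*(-2)) = 8*(-4 + 2) = 8*(-2) = -16)
U(k) = -7 + k²
(24 + P(-69))/(-370 + U(S(V))) = (24 + 48)/(-370 + (-7 + (-16)²)) = 72/(-370 + (-7 + 256)) = 72/(-370 + 249) = 72/(-121) = 72*(-1/121) = -72/121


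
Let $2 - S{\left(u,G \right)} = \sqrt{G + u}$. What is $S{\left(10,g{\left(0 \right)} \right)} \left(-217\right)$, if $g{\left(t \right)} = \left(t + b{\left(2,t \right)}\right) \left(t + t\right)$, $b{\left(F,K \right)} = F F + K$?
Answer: $-434 + 217 \sqrt{10} \approx 252.21$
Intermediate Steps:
$b{\left(F,K \right)} = K + F^{2}$ ($b{\left(F,K \right)} = F^{2} + K = K + F^{2}$)
$g{\left(t \right)} = 2 t \left(4 + 2 t\right)$ ($g{\left(t \right)} = \left(t + \left(t + 2^{2}\right)\right) \left(t + t\right) = \left(t + \left(t + 4\right)\right) 2 t = \left(t + \left(4 + t\right)\right) 2 t = \left(4 + 2 t\right) 2 t = 2 t \left(4 + 2 t\right)$)
$S{\left(u,G \right)} = 2 - \sqrt{G + u}$
$S{\left(10,g{\left(0 \right)} \right)} \left(-217\right) = \left(2 - \sqrt{4 \cdot 0 \left(2 + 0\right) + 10}\right) \left(-217\right) = \left(2 - \sqrt{4 \cdot 0 \cdot 2 + 10}\right) \left(-217\right) = \left(2 - \sqrt{0 + 10}\right) \left(-217\right) = \left(2 - \sqrt{10}\right) \left(-217\right) = -434 + 217 \sqrt{10}$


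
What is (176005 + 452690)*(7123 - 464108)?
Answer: -287304184575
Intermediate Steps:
(176005 + 452690)*(7123 - 464108) = 628695*(-456985) = -287304184575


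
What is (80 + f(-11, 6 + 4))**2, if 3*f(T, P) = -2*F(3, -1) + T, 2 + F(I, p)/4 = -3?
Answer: 72361/9 ≈ 8040.1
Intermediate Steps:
F(I, p) = -20 (F(I, p) = -8 + 4*(-3) = -8 - 12 = -20)
f(T, P) = 40/3 + T/3 (f(T, P) = (-2*(-20) + T)/3 = (40 + T)/3 = 40/3 + T/3)
(80 + f(-11, 6 + 4))**2 = (80 + (40/3 + (1/3)*(-11)))**2 = (80 + (40/3 - 11/3))**2 = (80 + 29/3)**2 = (269/3)**2 = 72361/9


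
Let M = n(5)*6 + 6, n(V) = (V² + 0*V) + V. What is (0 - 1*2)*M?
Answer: -372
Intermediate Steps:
n(V) = V + V² (n(V) = (V² + 0) + V = V² + V = V + V²)
M = 186 (M = (5*(1 + 5))*6 + 6 = (5*6)*6 + 6 = 30*6 + 6 = 180 + 6 = 186)
(0 - 1*2)*M = (0 - 1*2)*186 = (0 - 2)*186 = -2*186 = -372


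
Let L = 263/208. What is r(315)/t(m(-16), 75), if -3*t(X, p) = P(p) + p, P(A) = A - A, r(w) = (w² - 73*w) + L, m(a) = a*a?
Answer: -15856103/5200 ≈ -3049.3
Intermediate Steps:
L = 263/208 (L = 263*(1/208) = 263/208 ≈ 1.2644)
m(a) = a²
r(w) = 263/208 + w² - 73*w (r(w) = (w² - 73*w) + 263/208 = 263/208 + w² - 73*w)
P(A) = 0
t(X, p) = -p/3 (t(X, p) = -(0 + p)/3 = -p/3)
r(315)/t(m(-16), 75) = (263/208 + 315² - 73*315)/((-⅓*75)) = (263/208 + 99225 - 22995)/(-25) = (15856103/208)*(-1/25) = -15856103/5200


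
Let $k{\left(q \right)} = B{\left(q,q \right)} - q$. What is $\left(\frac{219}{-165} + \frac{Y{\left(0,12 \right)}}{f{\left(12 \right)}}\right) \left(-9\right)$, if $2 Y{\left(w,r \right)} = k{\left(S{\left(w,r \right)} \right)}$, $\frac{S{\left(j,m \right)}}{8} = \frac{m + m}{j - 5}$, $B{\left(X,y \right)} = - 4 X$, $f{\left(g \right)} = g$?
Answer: $- \frac{3303}{55} \approx -60.055$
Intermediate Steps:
$S{\left(j,m \right)} = \frac{16 m}{-5 + j}$ ($S{\left(j,m \right)} = 8 \frac{m + m}{j - 5} = 8 \frac{2 m}{-5 + j} = \frac{16 m}{-5 + j}$)
$k{\left(q \right)} = - 5 q$ ($k{\left(q \right)} = - 4 q - q = - 5 q$)
$Y{\left(w,r \right)} = - \frac{40 r}{-5 + w}$ ($Y{\left(w,r \right)} = \frac{\left(-5\right) \frac{16 r}{-5 + w}}{2} = \frac{\left(-80\right) r \frac{1}{-5 + w}}{2} = - \frac{40 r}{-5 + w}$)
$\left(\frac{219}{-165} + \frac{Y{\left(0,12 \right)}}{f{\left(12 \right)}}\right) \left(-9\right) = \left(\frac{219}{-165} + \frac{\left(-40\right) 12 \frac{1}{-5 + 0}}{12}\right) \left(-9\right) = \left(219 \left(- \frac{1}{165}\right) + \left(-40\right) 12 \frac{1}{-5} \cdot \frac{1}{12}\right) \left(-9\right) = \left(- \frac{73}{55} + \left(-40\right) 12 \left(- \frac{1}{5}\right) \frac{1}{12}\right) \left(-9\right) = \left(- \frac{73}{55} + 96 \cdot \frac{1}{12}\right) \left(-9\right) = \left(- \frac{73}{55} + 8\right) \left(-9\right) = \frac{367}{55} \left(-9\right) = - \frac{3303}{55}$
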